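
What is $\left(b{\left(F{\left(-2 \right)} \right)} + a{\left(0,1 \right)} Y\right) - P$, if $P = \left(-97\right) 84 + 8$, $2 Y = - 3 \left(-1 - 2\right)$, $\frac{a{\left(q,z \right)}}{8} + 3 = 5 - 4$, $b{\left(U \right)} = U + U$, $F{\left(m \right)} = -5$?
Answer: $8058$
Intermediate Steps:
$b{\left(U \right)} = 2 U$
$a{\left(q,z \right)} = -16$ ($a{\left(q,z \right)} = -24 + 8 \left(5 - 4\right) = -24 + 8 \cdot 1 = -24 + 8 = -16$)
$Y = \frac{9}{2}$ ($Y = \frac{\left(-3\right) \left(-1 - 2\right)}{2} = \frac{\left(-3\right) \left(-3\right)}{2} = \frac{1}{2} \cdot 9 = \frac{9}{2} \approx 4.5$)
$P = -8140$ ($P = -8148 + 8 = -8140$)
$\left(b{\left(F{\left(-2 \right)} \right)} + a{\left(0,1 \right)} Y\right) - P = \left(2 \left(-5\right) - 72\right) - -8140 = \left(-10 - 72\right) + 8140 = -82 + 8140 = 8058$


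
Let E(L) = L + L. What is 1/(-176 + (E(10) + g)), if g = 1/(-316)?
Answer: -316/49297 ≈ -0.0064101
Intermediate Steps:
g = -1/316 ≈ -0.0031646
E(L) = 2*L
1/(-176 + (E(10) + g)) = 1/(-176 + (2*10 - 1/316)) = 1/(-176 + (20 - 1/316)) = 1/(-176 + 6319/316) = 1/(-49297/316) = -316/49297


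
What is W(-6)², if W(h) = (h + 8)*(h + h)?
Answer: 576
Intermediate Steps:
W(h) = 2*h*(8 + h) (W(h) = (8 + h)*(2*h) = 2*h*(8 + h))
W(-6)² = (2*(-6)*(8 - 6))² = (2*(-6)*2)² = (-24)² = 576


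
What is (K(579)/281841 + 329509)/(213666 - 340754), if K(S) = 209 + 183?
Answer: -1020540071/393611088 ≈ -2.5928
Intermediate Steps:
K(S) = 392
(K(579)/281841 + 329509)/(213666 - 340754) = (392/281841 + 329509)/(213666 - 340754) = (392*(1/281841) + 329509)/(-127088) = (56/40263 + 329509)*(-1/127088) = (13267020923/40263)*(-1/127088) = -1020540071/393611088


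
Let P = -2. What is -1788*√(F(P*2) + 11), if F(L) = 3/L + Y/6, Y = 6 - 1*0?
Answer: -2682*√5 ≈ -5997.1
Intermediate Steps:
Y = 6 (Y = 6 + 0 = 6)
F(L) = 1 + 3/L (F(L) = 3/L + 6/6 = 3/L + 6*(⅙) = 3/L + 1 = 1 + 3/L)
-1788*√(F(P*2) + 11) = -1788*√((3 - 2*2)/((-2*2)) + 11) = -1788*√((3 - 4)/(-4) + 11) = -1788*√(-¼*(-1) + 11) = -1788*√(¼ + 11) = -2682*√5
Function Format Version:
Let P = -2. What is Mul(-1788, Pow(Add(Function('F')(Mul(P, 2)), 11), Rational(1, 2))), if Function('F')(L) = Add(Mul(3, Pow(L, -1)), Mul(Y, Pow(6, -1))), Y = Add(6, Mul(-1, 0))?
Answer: Mul(-2682, Pow(5, Rational(1, 2))) ≈ -5997.1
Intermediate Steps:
Y = 6 (Y = Add(6, 0) = 6)
Function('F')(L) = Add(1, Mul(3, Pow(L, -1))) (Function('F')(L) = Add(Mul(3, Pow(L, -1)), Mul(6, Pow(6, -1))) = Add(Mul(3, Pow(L, -1)), Mul(6, Rational(1, 6))) = Add(Mul(3, Pow(L, -1)), 1) = Add(1, Mul(3, Pow(L, -1))))
Mul(-1788, Pow(Add(Function('F')(Mul(P, 2)), 11), Rational(1, 2))) = Mul(-1788, Pow(Add(Mul(Pow(Mul(-2, 2), -1), Add(3, Mul(-2, 2))), 11), Rational(1, 2))) = Mul(-1788, Pow(Add(Mul(Pow(-4, -1), Add(3, -4)), 11), Rational(1, 2))) = Mul(-1788, Pow(Add(Mul(Rational(-1, 4), -1), 11), Rational(1, 2))) = Mul(-1788, Pow(Add(Rational(1, 4), 11), Rational(1, 2))) = Mul(-1788, Pow(Rational(45, 4), Rational(1, 2))) = Mul(-1788, Mul(Rational(3, 2), Pow(5, Rational(1, 2)))) = Mul(-2682, Pow(5, Rational(1, 2)))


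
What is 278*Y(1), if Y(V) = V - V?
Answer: 0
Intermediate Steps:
Y(V) = 0
278*Y(1) = 278*0 = 0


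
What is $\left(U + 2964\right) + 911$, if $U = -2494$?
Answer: $1381$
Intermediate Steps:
$\left(U + 2964\right) + 911 = \left(-2494 + 2964\right) + 911 = 470 + 911 = 1381$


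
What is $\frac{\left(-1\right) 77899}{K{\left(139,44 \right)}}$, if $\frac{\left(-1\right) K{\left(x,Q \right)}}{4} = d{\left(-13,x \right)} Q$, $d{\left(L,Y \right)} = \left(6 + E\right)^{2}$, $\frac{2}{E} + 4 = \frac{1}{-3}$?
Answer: $\frac{13164931}{912384} \approx 14.429$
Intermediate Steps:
$E = - \frac{6}{13}$ ($E = \frac{2}{-4 + \frac{1}{-3}} = \frac{2}{-4 - \frac{1}{3}} = \frac{2}{- \frac{13}{3}} = 2 \left(- \frac{3}{13}\right) = - \frac{6}{13} \approx -0.46154$)
$d{\left(L,Y \right)} = \frac{5184}{169}$ ($d{\left(L,Y \right)} = \left(6 - \frac{6}{13}\right)^{2} = \left(\frac{72}{13}\right)^{2} = \frac{5184}{169}$)
$K{\left(x,Q \right)} = - \frac{20736 Q}{169}$ ($K{\left(x,Q \right)} = - 4 \frac{5184 Q}{169} = - \frac{20736 Q}{169}$)
$\frac{\left(-1\right) 77899}{K{\left(139,44 \right)}} = \frac{\left(-1\right) 77899}{\left(- \frac{20736}{169}\right) 44} = - \frac{77899}{- \frac{912384}{169}} = \left(-77899\right) \left(- \frac{169}{912384}\right) = \frac{13164931}{912384}$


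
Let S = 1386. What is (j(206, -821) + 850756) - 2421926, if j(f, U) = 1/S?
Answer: -2177641619/1386 ≈ -1.5712e+6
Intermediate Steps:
j(f, U) = 1/1386
(j(206, -821) + 850756) - 2421926 = (1/1386 + 850756) - 2421926 = 1179147817/1386 - 2421926 = -2177641619/1386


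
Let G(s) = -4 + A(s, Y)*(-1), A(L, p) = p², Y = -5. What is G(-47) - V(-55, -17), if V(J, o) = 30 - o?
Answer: -76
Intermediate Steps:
G(s) = -29 (G(s) = -4 + (-5)²*(-1) = -4 + 25*(-1) = -4 - 25 = -29)
G(-47) - V(-55, -17) = -29 - (30 - 1*(-17)) = -29 - (30 + 17) = -29 - 1*47 = -29 - 47 = -76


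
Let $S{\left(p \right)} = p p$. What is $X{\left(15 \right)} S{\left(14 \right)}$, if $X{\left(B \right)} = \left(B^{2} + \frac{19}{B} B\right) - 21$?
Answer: $43708$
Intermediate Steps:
$S{\left(p \right)} = p^{2}$
$X{\left(B \right)} = -2 + B^{2}$ ($X{\left(B \right)} = \left(B^{2} + 19\right) - 21 = \left(19 + B^{2}\right) - 21 = -2 + B^{2}$)
$X{\left(15 \right)} S{\left(14 \right)} = \left(-2 + 15^{2}\right) 14^{2} = \left(-2 + 225\right) 196 = 223 \cdot 196 = 43708$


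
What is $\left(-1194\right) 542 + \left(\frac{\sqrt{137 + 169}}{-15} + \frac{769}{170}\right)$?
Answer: $- \frac{110014391}{170} - \frac{\sqrt{34}}{5} \approx -6.4715 \cdot 10^{5}$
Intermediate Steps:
$\left(-1194\right) 542 + \left(\frac{\sqrt{137 + 169}}{-15} + \frac{769}{170}\right) = -647148 + \left(\sqrt{306} \left(- \frac{1}{15}\right) + 769 \cdot \frac{1}{170}\right) = -647148 + \left(3 \sqrt{34} \left(- \frac{1}{15}\right) + \frac{769}{170}\right) = -647148 + \left(- \frac{\sqrt{34}}{5} + \frac{769}{170}\right) = -647148 + \left(\frac{769}{170} - \frac{\sqrt{34}}{5}\right) = - \frac{110014391}{170} - \frac{\sqrt{34}}{5}$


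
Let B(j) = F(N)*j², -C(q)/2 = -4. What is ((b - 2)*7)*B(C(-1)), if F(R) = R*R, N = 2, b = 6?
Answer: 7168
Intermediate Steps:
C(q) = 8 (C(q) = -2*(-4) = 8)
F(R) = R²
B(j) = 4*j² (B(j) = 2²*j² = 4*j²)
((b - 2)*7)*B(C(-1)) = ((6 - 2)*7)*(4*8²) = (4*7)*(4*64) = 28*256 = 7168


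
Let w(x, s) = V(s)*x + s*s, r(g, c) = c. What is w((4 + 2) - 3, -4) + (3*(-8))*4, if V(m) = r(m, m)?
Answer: -92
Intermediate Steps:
V(m) = m
w(x, s) = s² + s*x (w(x, s) = s*x + s*s = s*x + s² = s² + s*x)
w((4 + 2) - 3, -4) + (3*(-8))*4 = -4*(-4 + ((4 + 2) - 3)) + (3*(-8))*4 = -4*(-4 + (6 - 3)) - 24*4 = -4*(-4 + 3) - 96 = -4*(-1) - 96 = 4 - 96 = -92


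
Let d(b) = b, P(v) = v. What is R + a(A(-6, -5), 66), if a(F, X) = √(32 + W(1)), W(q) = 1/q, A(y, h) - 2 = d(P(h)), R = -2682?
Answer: -2682 + √33 ≈ -2676.3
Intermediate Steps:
A(y, h) = 2 + h
a(F, X) = √33 (a(F, X) = √(32 + 1/1) = √(32 + 1) = √33)
R + a(A(-6, -5), 66) = -2682 + √33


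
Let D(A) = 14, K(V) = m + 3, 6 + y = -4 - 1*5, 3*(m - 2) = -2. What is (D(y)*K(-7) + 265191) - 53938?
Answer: 633941/3 ≈ 2.1131e+5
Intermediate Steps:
m = 4/3 (m = 2 + (⅓)*(-2) = 2 - ⅔ = 4/3 ≈ 1.3333)
y = -15 (y = -6 + (-4 - 1*5) = -6 + (-4 - 5) = -6 - 9 = -15)
K(V) = 13/3 (K(V) = 4/3 + 3 = 13/3)
(D(y)*K(-7) + 265191) - 53938 = (14*(13/3) + 265191) - 53938 = (182/3 + 265191) - 53938 = 795755/3 - 53938 = 633941/3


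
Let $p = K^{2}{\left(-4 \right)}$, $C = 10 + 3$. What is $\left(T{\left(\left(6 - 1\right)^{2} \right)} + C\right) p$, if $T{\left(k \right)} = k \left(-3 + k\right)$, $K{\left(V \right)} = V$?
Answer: $9008$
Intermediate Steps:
$C = 13$
$p = 16$ ($p = \left(-4\right)^{2} = 16$)
$\left(T{\left(\left(6 - 1\right)^{2} \right)} + C\right) p = \left(\left(6 - 1\right)^{2} \left(-3 + \left(6 - 1\right)^{2}\right) + 13\right) 16 = \left(5^{2} \left(-3 + 5^{2}\right) + 13\right) 16 = \left(25 \left(-3 + 25\right) + 13\right) 16 = \left(25 \cdot 22 + 13\right) 16 = \left(550 + 13\right) 16 = 563 \cdot 16 = 9008$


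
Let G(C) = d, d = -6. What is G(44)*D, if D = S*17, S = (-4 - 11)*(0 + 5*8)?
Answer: 61200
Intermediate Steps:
S = -600 (S = -15*(0 + 40) = -15*40 = -600)
G(C) = -6
D = -10200 (D = -600*17 = -10200)
G(44)*D = -6*(-10200) = 61200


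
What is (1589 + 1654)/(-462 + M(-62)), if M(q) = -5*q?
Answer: -3243/152 ≈ -21.336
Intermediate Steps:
(1589 + 1654)/(-462 + M(-62)) = (1589 + 1654)/(-462 - 5*(-62)) = 3243/(-462 + 310) = 3243/(-152) = 3243*(-1/152) = -3243/152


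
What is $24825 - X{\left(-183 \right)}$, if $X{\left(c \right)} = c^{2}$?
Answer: $-8664$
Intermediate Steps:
$24825 - X{\left(-183 \right)} = 24825 - \left(-183\right)^{2} = 24825 - 33489 = -8664$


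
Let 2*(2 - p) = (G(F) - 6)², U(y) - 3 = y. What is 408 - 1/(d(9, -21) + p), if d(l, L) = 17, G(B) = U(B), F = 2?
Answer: 15094/37 ≈ 407.95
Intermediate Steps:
U(y) = 3 + y
G(B) = 3 + B
p = 3/2 (p = 2 - ((3 + 2) - 6)²/2 = 2 - (5 - 6)²/2 = 2 - ½*(-1)² = 2 - ½*1 = 2 - ½ = 3/2 ≈ 1.5000)
408 - 1/(d(9, -21) + p) = 408 - 1/(17 + 3/2) = 408 - 1/37/2 = 408 - 1*2/37 = 408 - 2/37 = 15094/37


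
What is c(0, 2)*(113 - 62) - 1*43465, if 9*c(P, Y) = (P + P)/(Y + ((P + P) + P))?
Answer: -43465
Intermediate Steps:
c(P, Y) = 2*P/(9*(Y + 3*P)) (c(P, Y) = ((P + P)/(Y + ((P + P) + P)))/9 = ((2*P)/(Y + (2*P + P)))/9 = ((2*P)/(Y + 3*P))/9 = (2*P/(Y + 3*P))/9 = 2*P/(9*(Y + 3*P)))
c(0, 2)*(113 - 62) - 1*43465 = ((2/9)*0/(2 + 3*0))*(113 - 62) - 1*43465 = ((2/9)*0/(2 + 0))*51 - 43465 = ((2/9)*0/2)*51 - 43465 = ((2/9)*0*(1/2))*51 - 43465 = 0*51 - 43465 = 0 - 43465 = -43465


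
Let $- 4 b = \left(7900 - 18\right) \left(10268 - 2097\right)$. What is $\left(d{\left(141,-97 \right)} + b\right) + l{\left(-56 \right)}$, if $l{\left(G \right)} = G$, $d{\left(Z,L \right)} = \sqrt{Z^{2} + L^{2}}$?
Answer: $- \frac{32202023}{2} + \sqrt{29290} \approx -1.6101 \cdot 10^{7}$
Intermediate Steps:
$b = - \frac{32201911}{2}$ ($b = - \frac{\left(7900 - 18\right) \left(10268 - 2097\right)}{4} = - \frac{7882 \cdot 8171}{4} = \left(- \frac{1}{4}\right) 64403822 = - \frac{32201911}{2} \approx -1.6101 \cdot 10^{7}$)
$d{\left(Z,L \right)} = \sqrt{L^{2} + Z^{2}}$
$\left(d{\left(141,-97 \right)} + b\right) + l{\left(-56 \right)} = \left(\sqrt{\left(-97\right)^{2} + 141^{2}} - \frac{32201911}{2}\right) - 56 = \left(\sqrt{9409 + 19881} - \frac{32201911}{2}\right) - 56 = \left(\sqrt{29290} - \frac{32201911}{2}\right) - 56 = \left(- \frac{32201911}{2} + \sqrt{29290}\right) - 56 = - \frac{32202023}{2} + \sqrt{29290}$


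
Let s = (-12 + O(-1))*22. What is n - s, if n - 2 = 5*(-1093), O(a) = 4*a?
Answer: -5111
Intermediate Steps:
s = -352 (s = (-12 + 4*(-1))*22 = (-12 - 4)*22 = -16*22 = -352)
n = -5463 (n = 2 + 5*(-1093) = 2 - 5465 = -5463)
n - s = -5463 - 1*(-352) = -5463 + 352 = -5111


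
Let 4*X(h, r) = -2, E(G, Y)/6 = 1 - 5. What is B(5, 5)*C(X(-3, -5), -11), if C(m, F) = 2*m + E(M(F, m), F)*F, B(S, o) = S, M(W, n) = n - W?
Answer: 1315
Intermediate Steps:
E(G, Y) = -24 (E(G, Y) = 6*(1 - 5) = 6*(-4) = -24)
X(h, r) = -½ (X(h, r) = (¼)*(-2) = -½)
C(m, F) = -24*F + 2*m (C(m, F) = 2*m - 24*F = -24*F + 2*m)
B(5, 5)*C(X(-3, -5), -11) = 5*(-24*(-11) + 2*(-½)) = 5*(264 - 1) = 5*263 = 1315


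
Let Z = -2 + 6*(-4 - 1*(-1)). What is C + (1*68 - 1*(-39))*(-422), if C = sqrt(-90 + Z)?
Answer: -45154 + I*sqrt(110) ≈ -45154.0 + 10.488*I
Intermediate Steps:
Z = -20 (Z = -2 + 6*(-4 + 1) = -2 + 6*(-3) = -2 - 18 = -20)
C = I*sqrt(110) (C = sqrt(-90 - 20) = sqrt(-110) = I*sqrt(110) ≈ 10.488*I)
C + (1*68 - 1*(-39))*(-422) = I*sqrt(110) + (1*68 - 1*(-39))*(-422) = I*sqrt(110) + (68 + 39)*(-422) = I*sqrt(110) + 107*(-422) = I*sqrt(110) - 45154 = -45154 + I*sqrt(110)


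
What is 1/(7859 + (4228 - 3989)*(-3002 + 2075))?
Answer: -1/213694 ≈ -4.6796e-6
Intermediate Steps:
1/(7859 + (4228 - 3989)*(-3002 + 2075)) = 1/(7859 + 239*(-927)) = 1/(7859 - 221553) = 1/(-213694) = -1/213694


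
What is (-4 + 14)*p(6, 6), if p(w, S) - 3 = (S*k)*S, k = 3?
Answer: 1110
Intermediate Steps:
p(w, S) = 3 + 3*S² (p(w, S) = 3 + (S*3)*S = 3 + (3*S)*S = 3 + 3*S²)
(-4 + 14)*p(6, 6) = (-4 + 14)*(3 + 3*6²) = 10*(3 + 3*36) = 10*(3 + 108) = 10*111 = 1110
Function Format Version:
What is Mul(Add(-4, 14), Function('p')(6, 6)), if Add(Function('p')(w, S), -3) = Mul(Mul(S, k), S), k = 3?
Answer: 1110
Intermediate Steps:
Function('p')(w, S) = Add(3, Mul(3, Pow(S, 2))) (Function('p')(w, S) = Add(3, Mul(Mul(S, 3), S)) = Add(3, Mul(Mul(3, S), S)) = Add(3, Mul(3, Pow(S, 2))))
Mul(Add(-4, 14), Function('p')(6, 6)) = Mul(Add(-4, 14), Add(3, Mul(3, Pow(6, 2)))) = Mul(10, Add(3, Mul(3, 36))) = Mul(10, Add(3, 108)) = Mul(10, 111) = 1110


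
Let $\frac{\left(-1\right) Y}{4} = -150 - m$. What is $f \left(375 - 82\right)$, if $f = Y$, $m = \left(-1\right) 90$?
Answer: $70320$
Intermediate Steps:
$m = -90$
$Y = 240$ ($Y = - 4 \left(-150 - -90\right) = - 4 \left(-150 + 90\right) = \left(-4\right) \left(-60\right) = 240$)
$f = 240$
$f \left(375 - 82\right) = 240 \left(375 - 82\right) = 240 \cdot 293 = 70320$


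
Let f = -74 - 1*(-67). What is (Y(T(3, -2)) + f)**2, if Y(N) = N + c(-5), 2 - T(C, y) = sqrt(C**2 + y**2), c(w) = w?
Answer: (10 + sqrt(13))**2 ≈ 185.11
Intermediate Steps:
f = -7 (f = -74 + 67 = -7)
T(C, y) = 2 - sqrt(C**2 + y**2)
Y(N) = -5 + N (Y(N) = N - 5 = -5 + N)
(Y(T(3, -2)) + f)**2 = ((-5 + (2 - sqrt(3**2 + (-2)**2))) - 7)**2 = ((-5 + (2 - sqrt(9 + 4))) - 7)**2 = ((-5 + (2 - sqrt(13))) - 7)**2 = ((-3 - sqrt(13)) - 7)**2 = (-10 - sqrt(13))**2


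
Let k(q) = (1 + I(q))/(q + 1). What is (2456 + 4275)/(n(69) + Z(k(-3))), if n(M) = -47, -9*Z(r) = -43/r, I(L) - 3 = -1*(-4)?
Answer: -242316/1735 ≈ -139.66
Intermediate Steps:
I(L) = 7 (I(L) = 3 - 1*(-4) = 3 + 4 = 7)
k(q) = 8/(1 + q) (k(q) = (1 + 7)/(q + 1) = 8/(1 + q))
Z(r) = 43/(9*r) (Z(r) = -(-43)/(9*r) = 43/(9*r))
(2456 + 4275)/(n(69) + Z(k(-3))) = (2456 + 4275)/(-47 + 43/(9*((8/(1 - 3))))) = 6731/(-47 + 43/(9*((8/(-2))))) = 6731/(-47 + 43/(9*((8*(-½))))) = 6731/(-47 + (43/9)/(-4)) = 6731/(-47 + (43/9)*(-¼)) = 6731/(-47 - 43/36) = 6731/(-1735/36) = 6731*(-36/1735) = -242316/1735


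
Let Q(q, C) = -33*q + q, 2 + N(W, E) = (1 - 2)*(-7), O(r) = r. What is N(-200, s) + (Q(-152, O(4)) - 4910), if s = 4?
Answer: -41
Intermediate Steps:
N(W, E) = 5 (N(W, E) = -2 + (1 - 2)*(-7) = -2 - 1*(-7) = -2 + 7 = 5)
Q(q, C) = -32*q
N(-200, s) + (Q(-152, O(4)) - 4910) = 5 + (-32*(-152) - 4910) = 5 + (4864 - 4910) = 5 - 46 = -41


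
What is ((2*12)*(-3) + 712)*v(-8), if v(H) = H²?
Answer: 40960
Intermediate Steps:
((2*12)*(-3) + 712)*v(-8) = ((2*12)*(-3) + 712)*(-8)² = (24*(-3) + 712)*64 = (-72 + 712)*64 = 640*64 = 40960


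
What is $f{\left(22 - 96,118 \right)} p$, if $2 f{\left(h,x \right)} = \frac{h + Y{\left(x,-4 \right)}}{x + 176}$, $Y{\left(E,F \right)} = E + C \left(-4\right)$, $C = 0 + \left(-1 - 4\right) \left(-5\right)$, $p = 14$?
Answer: $- \frac{4}{3} \approx -1.3333$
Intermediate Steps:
$C = 25$ ($C = 0 - -25 = 0 + 25 = 25$)
$Y{\left(E,F \right)} = -100 + E$ ($Y{\left(E,F \right)} = E + 25 \left(-4\right) = E - 100 = -100 + E$)
$f{\left(h,x \right)} = \frac{-100 + h + x}{2 \left(176 + x\right)}$ ($f{\left(h,x \right)} = \frac{\left(h + \left(-100 + x\right)\right) \frac{1}{x + 176}}{2} = \frac{\left(-100 + h + x\right) \frac{1}{176 + x}}{2} = \frac{\frac{1}{176 + x} \left(-100 + h + x\right)}{2} = \frac{-100 + h + x}{2 \left(176 + x\right)}$)
$f{\left(22 - 96,118 \right)} p = \frac{-100 + \left(22 - 96\right) + 118}{2 \left(176 + 118\right)} 14 = \frac{-100 + \left(22 - 96\right) + 118}{2 \cdot 294} \cdot 14 = \frac{1}{2} \cdot \frac{1}{294} \left(-100 - 74 + 118\right) 14 = \frac{1}{2} \cdot \frac{1}{294} \left(-56\right) 14 = \left(- \frac{2}{21}\right) 14 = - \frac{4}{3}$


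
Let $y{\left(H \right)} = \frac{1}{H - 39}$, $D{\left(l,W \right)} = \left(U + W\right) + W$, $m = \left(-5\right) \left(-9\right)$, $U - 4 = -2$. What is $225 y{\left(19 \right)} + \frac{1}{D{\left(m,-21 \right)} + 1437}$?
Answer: $- \frac{62861}{5588} \approx -11.249$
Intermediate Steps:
$U = 2$ ($U = 4 - 2 = 2$)
$m = 45$
$D{\left(l,W \right)} = 2 + 2 W$ ($D{\left(l,W \right)} = \left(2 + W\right) + W = 2 + 2 W$)
$y{\left(H \right)} = \frac{1}{-39 + H}$
$225 y{\left(19 \right)} + \frac{1}{D{\left(m,-21 \right)} + 1437} = \frac{225}{-39 + 19} + \frac{1}{\left(2 + 2 \left(-21\right)\right) + 1437} = \frac{225}{-20} + \frac{1}{\left(2 - 42\right) + 1437} = 225 \left(- \frac{1}{20}\right) + \frac{1}{-40 + 1437} = - \frac{45}{4} + \frac{1}{1397} = - \frac{62861}{5588}$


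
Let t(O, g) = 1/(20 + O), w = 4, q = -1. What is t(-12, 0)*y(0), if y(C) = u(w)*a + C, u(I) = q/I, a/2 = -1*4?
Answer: ¼ ≈ 0.25000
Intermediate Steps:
a = -8 (a = 2*(-1*4) = 2*(-4) = -8)
u(I) = -1/I
y(C) = 2 + C (y(C) = -1/4*(-8) + C = -1*¼*(-8) + C = -¼*(-8) + C = 2 + C)
t(-12, 0)*y(0) = (2 + 0)/(20 - 12) = 2/8 = (⅛)*2 = ¼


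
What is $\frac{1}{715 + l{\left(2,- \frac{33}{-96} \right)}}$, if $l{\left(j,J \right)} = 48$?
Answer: $\frac{1}{763} \approx 0.0013106$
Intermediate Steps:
$\frac{1}{715 + l{\left(2,- \frac{33}{-96} \right)}} = \frac{1}{715 + 48} = \frac{1}{763}$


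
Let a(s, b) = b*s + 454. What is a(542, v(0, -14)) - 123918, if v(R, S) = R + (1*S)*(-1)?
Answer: -115876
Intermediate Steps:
v(R, S) = R - S (v(R, S) = R + S*(-1) = R - S)
a(s, b) = 454 + b*s
a(542, v(0, -14)) - 123918 = (454 + (0 - 1*(-14))*542) - 123918 = (454 + (0 + 14)*542) - 123918 = (454 + 14*542) - 123918 = (454 + 7588) - 123918 = 8042 - 123918 = -115876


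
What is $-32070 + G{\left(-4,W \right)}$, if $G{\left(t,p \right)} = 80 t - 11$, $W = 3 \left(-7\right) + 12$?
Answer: $-32401$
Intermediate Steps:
$W = -9$ ($W = -21 + 12 = -9$)
$G{\left(t,p \right)} = -11 + 80 t$
$-32070 + G{\left(-4,W \right)} = -32070 + \left(-11 + 80 \left(-4\right)\right) = -32070 - 331 = -32401$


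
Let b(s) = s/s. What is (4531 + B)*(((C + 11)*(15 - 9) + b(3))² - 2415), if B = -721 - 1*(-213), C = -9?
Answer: -9035658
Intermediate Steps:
b(s) = 1
B = -508 (B = -721 + 213 = -508)
(4531 + B)*(((C + 11)*(15 - 9) + b(3))² - 2415) = (4531 - 508)*(((-9 + 11)*(15 - 9) + 1)² - 2415) = 4023*((2*6 + 1)² - 2415) = 4023*((12 + 1)² - 2415) = 4023*(13² - 2415) = 4023*(169 - 2415) = 4023*(-2246) = -9035658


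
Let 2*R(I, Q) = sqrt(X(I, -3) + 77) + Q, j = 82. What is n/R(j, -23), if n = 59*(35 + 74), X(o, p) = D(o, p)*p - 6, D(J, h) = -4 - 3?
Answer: -12862/19 - 25724*sqrt(23)/437 ≈ -959.25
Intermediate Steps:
D(J, h) = -7
X(o, p) = -6 - 7*p (X(o, p) = -7*p - 6 = -6 - 7*p)
R(I, Q) = sqrt(23) + Q/2 (R(I, Q) = (sqrt((-6 - 7*(-3)) + 77) + Q)/2 = (sqrt((-6 + 21) + 77) + Q)/2 = (sqrt(15 + 77) + Q)/2 = (sqrt(92) + Q)/2 = (2*sqrt(23) + Q)/2 = (Q + 2*sqrt(23))/2 = sqrt(23) + Q/2)
n = 6431 (n = 59*109 = 6431)
n/R(j, -23) = 6431/(sqrt(23) + (1/2)*(-23)) = 6431/(sqrt(23) - 23/2) = 6431/(-23/2 + sqrt(23))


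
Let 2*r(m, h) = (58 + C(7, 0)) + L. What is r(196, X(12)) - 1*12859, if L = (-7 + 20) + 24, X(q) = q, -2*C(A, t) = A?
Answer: -51253/4 ≈ -12813.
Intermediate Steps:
C(A, t) = -A/2
L = 37 (L = 13 + 24 = 37)
r(m, h) = 183/4 (r(m, h) = ((58 - ½*7) + 37)/2 = ((58 - 7/2) + 37)/2 = (109/2 + 37)/2 = (½)*(183/2) = 183/4)
r(196, X(12)) - 1*12859 = 183/4 - 1*12859 = 183/4 - 12859 = -51253/4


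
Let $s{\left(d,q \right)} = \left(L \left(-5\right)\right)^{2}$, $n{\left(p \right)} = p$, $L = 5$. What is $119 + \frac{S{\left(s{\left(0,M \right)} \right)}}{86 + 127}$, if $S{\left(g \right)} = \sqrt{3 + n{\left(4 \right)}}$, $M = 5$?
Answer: $119 + \frac{\sqrt{7}}{213} \approx 119.01$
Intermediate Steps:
$s{\left(d,q \right)} = 625$ ($s{\left(d,q \right)} = \left(5 \left(-5\right)\right)^{2} = \left(-25\right)^{2} = 625$)
$S{\left(g \right)} = \sqrt{7}$ ($S{\left(g \right)} = \sqrt{3 + 4} = \sqrt{7}$)
$119 + \frac{S{\left(s{\left(0,M \right)} \right)}}{86 + 127} = 119 + \frac{\sqrt{7}}{86 + 127} = 119 + \frac{\sqrt{7}}{213}$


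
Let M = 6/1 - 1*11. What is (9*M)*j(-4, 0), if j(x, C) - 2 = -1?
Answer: -45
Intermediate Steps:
j(x, C) = 1 (j(x, C) = 2 - 1 = 1)
M = -5 (M = 6*1 - 11 = 6 - 11 = -5)
(9*M)*j(-4, 0) = (9*(-5))*1 = -45*1 = -45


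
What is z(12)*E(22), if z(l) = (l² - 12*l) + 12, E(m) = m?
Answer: 264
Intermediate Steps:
z(l) = 12 + l² - 12*l
z(12)*E(22) = (12 + 12² - 12*12)*22 = (12 + 144 - 144)*22 = 12*22 = 264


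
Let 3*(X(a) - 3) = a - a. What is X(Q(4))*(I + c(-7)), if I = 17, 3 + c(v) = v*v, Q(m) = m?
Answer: 189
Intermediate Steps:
X(a) = 3 (X(a) = 3 + (a - a)/3 = 3 + (⅓)*0 = 3 + 0 = 3)
c(v) = -3 + v² (c(v) = -3 + v*v = -3 + v²)
X(Q(4))*(I + c(-7)) = 3*(17 + (-3 + (-7)²)) = 3*(17 + (-3 + 49)) = 3*(17 + 46) = 3*63 = 189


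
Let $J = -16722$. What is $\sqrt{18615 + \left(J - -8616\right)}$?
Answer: $\sqrt{10509} \approx 102.51$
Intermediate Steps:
$\sqrt{18615 + \left(J - -8616\right)} = \sqrt{18615 - 8106} = \sqrt{10509}$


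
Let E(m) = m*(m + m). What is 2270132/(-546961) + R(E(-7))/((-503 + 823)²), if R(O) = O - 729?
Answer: -232806649191/56008806400 ≈ -4.1566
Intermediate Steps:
E(m) = 2*m² (E(m) = m*(2*m) = 2*m²)
R(O) = -729 + O
2270132/(-546961) + R(E(-7))/((-503 + 823)²) = 2270132/(-546961) + (-729 + 2*(-7)²)/((-503 + 823)²) = 2270132*(-1/546961) + (-729 + 2*49)/(320²) = -2270132/546961 + (-729 + 98)/102400 = -2270132/546961 - 631*1/102400 = -2270132/546961 - 631/102400 = -232806649191/56008806400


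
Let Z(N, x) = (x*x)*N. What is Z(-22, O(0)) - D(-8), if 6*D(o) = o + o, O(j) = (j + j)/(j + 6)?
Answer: 8/3 ≈ 2.6667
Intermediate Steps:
O(j) = 2*j/(6 + j) (O(j) = (2*j)/(6 + j) = 2*j/(6 + j))
Z(N, x) = N*x² (Z(N, x) = x²*N = N*x²)
D(o) = o/3 (D(o) = (o + o)/6 = (2*o)/6 = o/3)
Z(-22, O(0)) - D(-8) = -22*(2*0/(6 + 0))² - (-8)/3 = -22*(2*0/6)² - 1*(-8/3) = -22*(2*0*(⅙))² + 8/3 = -22*0² + 8/3 = -22*0 + 8/3 = 0 + 8/3 = 8/3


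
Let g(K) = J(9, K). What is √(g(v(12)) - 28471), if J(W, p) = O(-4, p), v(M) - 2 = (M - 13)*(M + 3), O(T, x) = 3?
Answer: 2*I*√7117 ≈ 168.72*I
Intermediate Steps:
v(M) = 2 + (-13 + M)*(3 + M) (v(M) = 2 + (M - 13)*(M + 3) = 2 + (-13 + M)*(3 + M))
J(W, p) = 3
g(K) = 3
√(g(v(12)) - 28471) = √(3 - 28471) = √(-28468) = 2*I*√7117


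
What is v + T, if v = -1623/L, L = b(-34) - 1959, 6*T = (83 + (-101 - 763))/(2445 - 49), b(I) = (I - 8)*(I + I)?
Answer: -8010935/4298424 ≈ -1.8637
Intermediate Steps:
b(I) = 2*I*(-8 + I) (b(I) = (-8 + I)*(2*I) = 2*I*(-8 + I))
T = -781/14376 (T = ((83 + (-101 - 763))/(2445 - 49))/6 = ((83 - 864)/2396)/6 = (-781*1/2396)/6 = (⅙)*(-781/2396) = -781/14376 ≈ -0.054327)
L = 897 (L = 2*(-34)*(-8 - 34) - 1959 = 2*(-34)*(-42) - 1959 = 2856 - 1959 = 897)
v = -541/299 (v = -1623/897 = -1623*1/897 = -541/299 ≈ -1.8094)
v + T = -541/299 - 781/14376 = -8010935/4298424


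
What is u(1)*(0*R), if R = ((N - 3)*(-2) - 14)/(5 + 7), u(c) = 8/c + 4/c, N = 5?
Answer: 0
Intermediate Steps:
u(c) = 12/c
R = -3/2 (R = ((5 - 3)*(-2) - 14)/(5 + 7) = (2*(-2) - 14)/12 = (-4 - 14)*(1/12) = -18*1/12 = -3/2 ≈ -1.5000)
u(1)*(0*R) = (12/1)*(0*(-3/2)) = (12*1)*0 = 12*0 = 0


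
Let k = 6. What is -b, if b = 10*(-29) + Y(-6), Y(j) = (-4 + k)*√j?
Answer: 290 - 2*I*√6 ≈ 290.0 - 4.899*I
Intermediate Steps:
Y(j) = 2*√j (Y(j) = (-4 + 6)*√j = 2*√j)
b = -290 + 2*I*√6 (b = 10*(-29) + 2*√(-6) = -290 + 2*(I*√6) = -290 + 2*I*√6 ≈ -290.0 + 4.899*I)
-b = -(-290 + 2*I*√6) = 290 - 2*I*√6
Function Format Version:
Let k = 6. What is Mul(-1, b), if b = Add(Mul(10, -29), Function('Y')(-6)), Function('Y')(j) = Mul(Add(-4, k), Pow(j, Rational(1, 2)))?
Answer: Add(290, Mul(-2, I, Pow(6, Rational(1, 2)))) ≈ Add(290.00, Mul(-4.8990, I))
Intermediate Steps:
Function('Y')(j) = Mul(2, Pow(j, Rational(1, 2))) (Function('Y')(j) = Mul(Add(-4, 6), Pow(j, Rational(1, 2))) = Mul(2, Pow(j, Rational(1, 2))))
b = Add(-290, Mul(2, I, Pow(6, Rational(1, 2)))) (b = Add(Mul(10, -29), Mul(2, Pow(-6, Rational(1, 2)))) = Add(-290, Mul(2, Mul(I, Pow(6, Rational(1, 2))))) = Add(-290, Mul(2, I, Pow(6, Rational(1, 2)))) ≈ Add(-290.00, Mul(4.8990, I)))
Mul(-1, b) = Mul(-1, Add(-290, Mul(2, I, Pow(6, Rational(1, 2))))) = Add(290, Mul(-2, I, Pow(6, Rational(1, 2))))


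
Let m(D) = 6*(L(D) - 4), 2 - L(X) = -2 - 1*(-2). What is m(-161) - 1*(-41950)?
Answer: 41938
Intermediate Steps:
L(X) = 2 (L(X) = 2 - (-2 - 1*(-2)) = 2 - (-2 + 2) = 2 - 1*0 = 2 + 0 = 2)
m(D) = -12 (m(D) = 6*(2 - 4) = 6*(-2) = -12)
m(-161) - 1*(-41950) = -12 - 1*(-41950) = -12 + 41950 = 41938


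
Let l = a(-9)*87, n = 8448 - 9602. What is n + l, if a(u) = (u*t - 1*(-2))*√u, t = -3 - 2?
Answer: -1154 + 12267*I ≈ -1154.0 + 12267.0*I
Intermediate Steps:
t = -5
n = -1154
a(u) = √u*(2 - 5*u) (a(u) = (u*(-5) - 1*(-2))*√u = (-5*u + 2)*√u = (2 - 5*u)*√u = √u*(2 - 5*u))
l = 12267*I (l = (√(-9)*(2 - 5*(-9)))*87 = ((3*I)*(2 + 45))*87 = ((3*I)*47)*87 = (141*I)*87 = 12267*I ≈ 12267.0*I)
n + l = -1154 + 12267*I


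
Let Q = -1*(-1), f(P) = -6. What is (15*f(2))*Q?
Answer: -90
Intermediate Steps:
Q = 1
(15*f(2))*Q = (15*(-6))*1 = -90*1 = -90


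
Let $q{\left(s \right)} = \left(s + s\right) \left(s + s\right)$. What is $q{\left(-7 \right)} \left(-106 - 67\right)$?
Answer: $-33908$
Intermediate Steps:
$q{\left(s \right)} = 4 s^{2}$ ($q{\left(s \right)} = 2 s 2 s = 4 s^{2}$)
$q{\left(-7 \right)} \left(-106 - 67\right) = 4 \left(-7\right)^{2} \left(-106 - 67\right) = 4 \cdot 49 \left(-173\right) = 196 \left(-173\right) = -33908$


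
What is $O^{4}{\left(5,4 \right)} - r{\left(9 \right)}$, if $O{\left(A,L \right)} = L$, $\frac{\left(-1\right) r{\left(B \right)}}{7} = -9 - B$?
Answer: $130$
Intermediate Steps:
$r{\left(B \right)} = 63 + 7 B$ ($r{\left(B \right)} = - 7 \left(-9 - B\right) = 63 + 7 B$)
$O^{4}{\left(5,4 \right)} - r{\left(9 \right)} = 4^{4} - \left(63 + 7 \cdot 9\right) = 256 - \left(63 + 63\right) = 256 - 126 = 130$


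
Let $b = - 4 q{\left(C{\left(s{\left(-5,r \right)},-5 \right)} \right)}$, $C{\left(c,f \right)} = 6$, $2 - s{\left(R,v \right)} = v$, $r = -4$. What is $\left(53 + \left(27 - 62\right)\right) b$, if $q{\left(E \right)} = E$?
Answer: $-432$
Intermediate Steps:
$s{\left(R,v \right)} = 2 - v$
$b = -24$ ($b = \left(-4\right) 6 = -24$)
$\left(53 + \left(27 - 62\right)\right) b = \left(53 + \left(27 - 62\right)\right) \left(-24\right) = \left(53 - 35\right) \left(-24\right) = 18 \left(-24\right) = -432$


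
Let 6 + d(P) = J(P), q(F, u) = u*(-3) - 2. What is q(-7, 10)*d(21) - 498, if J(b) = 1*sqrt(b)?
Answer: -306 - 32*sqrt(21) ≈ -452.64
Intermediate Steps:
J(b) = sqrt(b)
q(F, u) = -2 - 3*u (q(F, u) = -3*u - 2 = -2 - 3*u)
d(P) = -6 + sqrt(P)
q(-7, 10)*d(21) - 498 = (-2 - 3*10)*(-6 + sqrt(21)) - 498 = (-2 - 30)*(-6 + sqrt(21)) - 498 = -32*(-6 + sqrt(21)) - 498 = (192 - 32*sqrt(21)) - 498 = -306 - 32*sqrt(21)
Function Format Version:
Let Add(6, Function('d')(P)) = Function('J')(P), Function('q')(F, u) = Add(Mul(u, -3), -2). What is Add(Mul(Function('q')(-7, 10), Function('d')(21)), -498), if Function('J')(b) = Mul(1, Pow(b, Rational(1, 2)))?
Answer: Add(-306, Mul(-32, Pow(21, Rational(1, 2)))) ≈ -452.64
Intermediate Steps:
Function('J')(b) = Pow(b, Rational(1, 2))
Function('q')(F, u) = Add(-2, Mul(-3, u)) (Function('q')(F, u) = Add(Mul(-3, u), -2) = Add(-2, Mul(-3, u)))
Function('d')(P) = Add(-6, Pow(P, Rational(1, 2)))
Add(Mul(Function('q')(-7, 10), Function('d')(21)), -498) = Add(Mul(Add(-2, Mul(-3, 10)), Add(-6, Pow(21, Rational(1, 2)))), -498) = Add(Mul(Add(-2, -30), Add(-6, Pow(21, Rational(1, 2)))), -498) = Add(Mul(-32, Add(-6, Pow(21, Rational(1, 2)))), -498) = Add(Add(192, Mul(-32, Pow(21, Rational(1, 2)))), -498) = Add(-306, Mul(-32, Pow(21, Rational(1, 2))))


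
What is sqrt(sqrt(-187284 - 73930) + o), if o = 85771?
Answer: sqrt(85771 + I*sqrt(261214)) ≈ 292.87 + 0.8726*I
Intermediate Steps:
sqrt(sqrt(-187284 - 73930) + o) = sqrt(sqrt(-187284 - 73930) + 85771) = sqrt(sqrt(-261214) + 85771) = sqrt(I*sqrt(261214) + 85771) = sqrt(85771 + I*sqrt(261214))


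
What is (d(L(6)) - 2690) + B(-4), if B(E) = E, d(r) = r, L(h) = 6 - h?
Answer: -2694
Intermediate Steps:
(d(L(6)) - 2690) + B(-4) = ((6 - 1*6) - 2690) - 4 = ((6 - 6) - 2690) - 4 = (0 - 2690) - 4 = -2690 - 4 = -2694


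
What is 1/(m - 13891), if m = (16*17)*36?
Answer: -1/4099 ≈ -0.00024396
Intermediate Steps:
m = 9792 (m = 272*36 = 9792)
1/(m - 13891) = 1/(9792 - 13891) = 1/(-4099) = -1/4099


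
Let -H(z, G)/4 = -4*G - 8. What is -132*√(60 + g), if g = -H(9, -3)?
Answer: -264*√19 ≈ -1150.8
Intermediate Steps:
H(z, G) = 32 + 16*G (H(z, G) = -4*(-4*G - 8) = -4*(-8 - 4*G) = 32 + 16*G)
g = 16 (g = -(32 + 16*(-3)) = -(32 - 48) = -1*(-16) = 16)
-132*√(60 + g) = -132*√(60 + 16) = -264*√19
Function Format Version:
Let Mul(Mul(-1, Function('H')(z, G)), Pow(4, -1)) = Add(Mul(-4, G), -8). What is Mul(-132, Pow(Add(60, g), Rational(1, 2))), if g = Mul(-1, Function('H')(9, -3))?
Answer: Mul(-264, Pow(19, Rational(1, 2))) ≈ -1150.8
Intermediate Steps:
Function('H')(z, G) = Add(32, Mul(16, G)) (Function('H')(z, G) = Mul(-4, Add(Mul(-4, G), -8)) = Mul(-4, Add(-8, Mul(-4, G))) = Add(32, Mul(16, G)))
g = 16 (g = Mul(-1, Add(32, Mul(16, -3))) = Mul(-1, Add(32, -48)) = Mul(-1, -16) = 16)
Mul(-132, Pow(Add(60, g), Rational(1, 2))) = Mul(-132, Pow(Add(60, 16), Rational(1, 2))) = Mul(-132, Pow(76, Rational(1, 2))) = Mul(-132, Mul(2, Pow(19, Rational(1, 2)))) = Mul(-264, Pow(19, Rational(1, 2)))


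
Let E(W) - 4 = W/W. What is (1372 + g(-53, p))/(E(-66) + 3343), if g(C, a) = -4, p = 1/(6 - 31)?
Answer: 38/93 ≈ 0.40860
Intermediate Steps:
p = -1/25 (p = 1/(-25) = -1/25 ≈ -0.040000)
E(W) = 5 (E(W) = 4 + W/W = 4 + 1 = 5)
(1372 + g(-53, p))/(E(-66) + 3343) = (1372 - 4)/(5 + 3343) = 1368/3348 = 1368*(1/3348) = 38/93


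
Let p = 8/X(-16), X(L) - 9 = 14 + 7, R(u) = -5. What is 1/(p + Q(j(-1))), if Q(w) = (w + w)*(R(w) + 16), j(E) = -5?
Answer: -15/1646 ≈ -0.0091130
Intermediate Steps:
X(L) = 30 (X(L) = 9 + (14 + 7) = 9 + 21 = 30)
Q(w) = 22*w (Q(w) = (w + w)*(-5 + 16) = (2*w)*11 = 22*w)
p = 4/15 (p = 8/30 = 8*(1/30) = 4/15 ≈ 0.26667)
1/(p + Q(j(-1))) = 1/(4/15 + 22*(-5)) = 1/(4/15 - 110) = 1/(-1646/15) = -15/1646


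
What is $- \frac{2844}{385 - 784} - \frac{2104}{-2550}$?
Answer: $\frac{1348616}{169575} \approx 7.9529$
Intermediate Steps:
$- \frac{2844}{385 - 784} - \frac{2104}{-2550} = - \frac{2844}{-399} - - \frac{1052}{1275} = \left(-2844\right) \left(- \frac{1}{399}\right) + \frac{1052}{1275} = \frac{948}{133} + \frac{1052}{1275} = \frac{1348616}{169575}$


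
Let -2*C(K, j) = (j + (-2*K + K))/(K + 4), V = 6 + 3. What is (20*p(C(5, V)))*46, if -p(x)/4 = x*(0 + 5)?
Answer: 36800/9 ≈ 4088.9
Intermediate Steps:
V = 9
C(K, j) = -(j - K)/(2*(4 + K)) (C(K, j) = -(j + (-2*K + K))/(2*(K + 4)) = -(j - K)/(2*(4 + K)))
p(x) = -20*x (p(x) = -4*x*(0 + 5) = -4*x*5 = -20*x)
(20*p(C(5, V)))*46 = (20*(-10*(5 - 1*9)/(4 + 5)))*46 = (20*(-10*(5 - 9)/9))*46 = (20*(-10*(-4)/9))*46 = (20*(-20*(-2/9)))*46 = (20*(40/9))*46 = (800/9)*46 = 36800/9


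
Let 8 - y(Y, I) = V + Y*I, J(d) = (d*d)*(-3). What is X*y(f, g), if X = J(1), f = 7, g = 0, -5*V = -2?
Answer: -114/5 ≈ -22.800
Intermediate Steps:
V = 2/5 (V = -1/5*(-2) = 2/5 ≈ 0.40000)
J(d) = -3*d**2 (J(d) = d**2*(-3) = -3*d**2)
X = -3 (X = -3*1**2 = -3*1 = -3)
y(Y, I) = 38/5 - I*Y (y(Y, I) = 8 - (2/5 + Y*I) = 8 - (2/5 + I*Y) = 8 + (-2/5 - I*Y) = 38/5 - I*Y)
X*y(f, g) = -3*(38/5 - 1*0*7) = -3*(38/5 + 0) = -3*38/5 = -114/5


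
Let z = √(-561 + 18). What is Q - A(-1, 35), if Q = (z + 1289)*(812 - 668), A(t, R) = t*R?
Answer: 185651 + 144*I*√543 ≈ 1.8565e+5 + 3355.5*I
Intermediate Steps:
z = I*√543 (z = √(-543) = I*√543 ≈ 23.302*I)
A(t, R) = R*t
Q = 185616 + 144*I*√543 (Q = (I*√543 + 1289)*(812 - 668) = (1289 + I*√543)*144 = 185616 + 144*I*√543 ≈ 1.8562e+5 + 3355.5*I)
Q - A(-1, 35) = (185616 + 144*I*√543) - 35*(-1) = (185616 + 144*I*√543) - 1*(-35) = (185616 + 144*I*√543) + 35 = 185651 + 144*I*√543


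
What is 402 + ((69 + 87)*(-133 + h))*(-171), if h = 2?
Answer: 3494958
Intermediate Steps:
402 + ((69 + 87)*(-133 + h))*(-171) = 402 + ((69 + 87)*(-133 + 2))*(-171) = 402 + (156*(-131))*(-171) = 402 - 20436*(-171) = 402 + 3494556 = 3494958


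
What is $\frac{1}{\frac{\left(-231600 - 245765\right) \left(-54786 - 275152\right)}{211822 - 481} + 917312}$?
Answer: $\frac{211341}{351366488762} \approx 6.0148 \cdot 10^{-7}$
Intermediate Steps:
$\frac{1}{\frac{\left(-231600 - 245765\right) \left(-54786 - 275152\right)}{211822 - 481} + 917312} = \frac{1}{\frac{\left(-477365\right) \left(-329938\right)}{211822 - 481} + 917312} = \frac{1}{\frac{157500853370}{211341} + 917312} = \frac{1}{\frac{351366488762}{211341}} = \frac{211341}{351366488762}$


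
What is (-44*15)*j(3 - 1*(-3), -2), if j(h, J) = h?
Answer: -3960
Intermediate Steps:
(-44*15)*j(3 - 1*(-3), -2) = (-44*15)*(3 - 1*(-3)) = -660*(3 + 3) = -660*6 = -3960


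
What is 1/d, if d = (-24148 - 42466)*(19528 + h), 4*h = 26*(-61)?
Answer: -1/1274425741 ≈ -7.8467e-10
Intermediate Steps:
h = -793/2 (h = (26*(-61))/4 = (¼)*(-1586) = -793/2 ≈ -396.50)
d = -1274425741 (d = (-24148 - 42466)*(19528 - 793/2) = -66614*38263/2 = -1274425741)
1/d = 1/(-1274425741) = -1/1274425741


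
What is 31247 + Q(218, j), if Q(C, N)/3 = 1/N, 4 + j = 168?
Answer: 5124511/164 ≈ 31247.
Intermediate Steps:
j = 164 (j = -4 + 168 = 164)
Q(C, N) = 3/N
31247 + Q(218, j) = 31247 + 3/164 = 5124511/164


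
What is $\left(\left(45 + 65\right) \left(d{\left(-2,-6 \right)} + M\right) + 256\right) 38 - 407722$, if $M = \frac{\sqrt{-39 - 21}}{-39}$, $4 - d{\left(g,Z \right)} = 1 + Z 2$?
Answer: $-335294 - \frac{8360 i \sqrt{15}}{39} \approx -3.3529 \cdot 10^{5} - 830.21 i$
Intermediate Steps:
$d{\left(g,Z \right)} = 3 - 2 Z$ ($d{\left(g,Z \right)} = 4 - \left(1 + Z 2\right) = 4 - \left(1 + 2 Z\right) = 3 - 2 Z$)
$M = - \frac{2 i \sqrt{15}}{39}$ ($M = \sqrt{-60} \left(- \frac{1}{39}\right) = 2 i \sqrt{15} \left(- \frac{1}{39}\right) = - \frac{2 i \sqrt{15}}{39} \approx - 0.19861 i$)
$\left(\left(45 + 65\right) \left(d{\left(-2,-6 \right)} + M\right) + 256\right) 38 - 407722 = \left(\left(45 + 65\right) \left(\left(3 - -12\right) - \frac{2 i \sqrt{15}}{39}\right) + 256\right) 38 - 407722 = \left(110 \left(\left(3 + 12\right) - \frac{2 i \sqrt{15}}{39}\right) + 256\right) 38 - 407722 = \left(110 \left(15 - \frac{2 i \sqrt{15}}{39}\right) + 256\right) 38 - 407722 = \left(\left(1650 - \frac{220 i \sqrt{15}}{39}\right) + 256\right) 38 - 407722 = \left(1906 - \frac{220 i \sqrt{15}}{39}\right) 38 - 407722 = \left(72428 - \frac{8360 i \sqrt{15}}{39}\right) - 407722 = -335294 - \frac{8360 i \sqrt{15}}{39}$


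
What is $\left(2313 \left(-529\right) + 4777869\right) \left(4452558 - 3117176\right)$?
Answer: $4746337559544$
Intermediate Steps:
$\left(2313 \left(-529\right) + 4777869\right) \left(4452558 - 3117176\right) = \left(-1223577 + 4777869\right) 1335382 = 3554292 \cdot 1335382 = 4746337559544$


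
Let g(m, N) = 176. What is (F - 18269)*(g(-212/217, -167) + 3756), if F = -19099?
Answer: -146930976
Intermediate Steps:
(F - 18269)*(g(-212/217, -167) + 3756) = (-19099 - 18269)*(176 + 3756) = -37368*3932 = -146930976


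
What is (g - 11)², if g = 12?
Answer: 1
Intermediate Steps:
(g - 11)² = (12 - 11)² = 1² = 1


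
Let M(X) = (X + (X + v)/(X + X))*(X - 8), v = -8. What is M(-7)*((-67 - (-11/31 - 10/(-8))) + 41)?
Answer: -4152075/1736 ≈ -2391.8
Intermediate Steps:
M(X) = (-8 + X)*(X + (-8 + X)/(2*X)) (M(X) = (X + (X - 8)/(X + X))*(X - 8) = (X + (-8 + X)/((2*X)))*(-8 + X) = (X + (-8 + X)*(1/(2*X)))*(-8 + X) = (X + (-8 + X)/(2*X))*(-8 + X) = (-8 + X)*(X + (-8 + X)/(2*X)))
M(-7)*((-67 - (-11/31 - 10/(-8))) + 41) = (-8 + (-7)**2 + 32/(-7) - 15/2*(-7))*((-67 - (-11/31 - 10/(-8))) + 41) = (-8 + 49 + 32*(-1/7) + 105/2)*((-67 - (-11*1/31 - 10*(-1/8))) + 41) = (-8 + 49 - 32/7 + 105/2)*((-67 - (-11/31 + 5/4)) + 41) = 1245*((-67 - 1*111/124) + 41)/14 = 1245*((-67 - 111/124) + 41)/14 = 1245*(-8419/124 + 41)/14 = (1245/14)*(-3335/124) = -4152075/1736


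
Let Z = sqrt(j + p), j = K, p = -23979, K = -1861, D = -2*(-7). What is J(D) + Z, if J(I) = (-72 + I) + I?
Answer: -44 + 4*I*sqrt(1615) ≈ -44.0 + 160.75*I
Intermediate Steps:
D = 14
j = -1861
Z = 4*I*sqrt(1615) (Z = sqrt(-1861 - 23979) = sqrt(-25840) = 4*I*sqrt(1615) ≈ 160.75*I)
J(I) = -72 + 2*I
J(D) + Z = (-72 + 2*14) + 4*I*sqrt(1615) = (-72 + 28) + 4*I*sqrt(1615) = -44 + 4*I*sqrt(1615)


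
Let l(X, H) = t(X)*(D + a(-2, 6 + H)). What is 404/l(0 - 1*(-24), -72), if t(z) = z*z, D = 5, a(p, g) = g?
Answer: -101/8784 ≈ -0.011498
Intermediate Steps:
t(z) = z**2
l(X, H) = X**2*(11 + H) (l(X, H) = X**2*(5 + (6 + H)) = X**2*(11 + H))
404/l(0 - 1*(-24), -72) = 404/(((0 - 1*(-24))**2*(11 - 72))) = 404/(((0 + 24)**2*(-61))) = 404/((24**2*(-61))) = 404/((576*(-61))) = 404/(-35136) = 404*(-1/35136) = -101/8784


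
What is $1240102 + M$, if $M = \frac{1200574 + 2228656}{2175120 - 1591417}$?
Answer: $\frac{723854686936}{583703} \approx 1.2401 \cdot 10^{6}$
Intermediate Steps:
$M = \frac{3429230}{583703}$ ($M = \frac{3429230}{2175120 - 1591417} = \frac{3429230}{583703} \approx 5.875$)
$1240102 + M = 1240102 + \frac{3429230}{583703} = \frac{723854686936}{583703}$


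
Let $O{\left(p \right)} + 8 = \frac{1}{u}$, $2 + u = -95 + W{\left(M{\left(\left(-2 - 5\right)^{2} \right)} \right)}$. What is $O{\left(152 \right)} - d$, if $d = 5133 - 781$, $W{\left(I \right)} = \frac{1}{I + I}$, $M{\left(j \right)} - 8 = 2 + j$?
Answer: $- \frac{49900318}{11445} \approx -4360.0$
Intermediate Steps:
$M{\left(j \right)} = 10 + j$ ($M{\left(j \right)} = 8 + \left(2 + j\right) = 10 + j$)
$W{\left(I \right)} = \frac{1}{2 I}$
$u = - \frac{11445}{118}$ ($u = -2 - \left(95 - \frac{1}{2 \left(10 + \left(-2 - 5\right)^{2}\right)}\right) = -2 - \left(95 - \frac{1}{2 \left(10 + \left(-7\right)^{2}\right)}\right) = -2 - \left(95 - \frac{1}{2 \left(10 + 49\right)}\right) = -2 - \left(95 - \frac{1}{2 \cdot 59}\right) = -2 + \left(-95 + \frac{1}{2} \cdot \frac{1}{59}\right) = -2 + \left(-95 + \frac{1}{118}\right) = -2 - \frac{11209}{118} = - \frac{11445}{118} \approx -96.992$)
$d = 4352$ ($d = 5133 - 781 = 4352$)
$O{\left(p \right)} = - \frac{91678}{11445}$ ($O{\left(p \right)} = -8 + \frac{1}{- \frac{11445}{118}} = -8 - \frac{118}{11445} = - \frac{91678}{11445}$)
$O{\left(152 \right)} - d = - \frac{91678}{11445} - 4352 = - \frac{49900318}{11445}$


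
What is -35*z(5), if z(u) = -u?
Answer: 175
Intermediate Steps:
-35*z(5) = -(-35)*5 = -35*(-5) = 175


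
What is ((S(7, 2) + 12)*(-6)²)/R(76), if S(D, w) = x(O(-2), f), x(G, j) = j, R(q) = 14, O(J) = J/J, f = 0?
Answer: 216/7 ≈ 30.857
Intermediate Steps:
O(J) = 1
S(D, w) = 0
((S(7, 2) + 12)*(-6)²)/R(76) = ((0 + 12)*(-6)²)/14 = (12*36)*(1/14) = 432*(1/14) = 216/7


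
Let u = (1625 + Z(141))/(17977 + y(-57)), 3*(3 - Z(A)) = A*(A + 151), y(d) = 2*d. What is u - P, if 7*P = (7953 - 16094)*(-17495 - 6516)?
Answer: -498820589455/17863 ≈ -2.7925e+7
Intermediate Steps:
Z(A) = 3 - A*(151 + A)/3 (Z(A) = 3 - A*(A + 151)/3 = 3 - A*(151 + A)/3)
P = 27924793 (P = ((7953 - 16094)*(-17495 - 6516))/7 = (-8141*(-24011))/7 = (1/7)*195473551 = 27924793)
u = -12096/17863 (u = (1625 + (3 - 151/3*141 - 1/3*141**2))/(17977 + 2*(-57)) = (1625 + (3 - 7097 - 1/3*19881))/(17977 - 114) = (1625 + (3 - 7097 - 6627))/17863 = (1625 - 13721)*(1/17863) = -12096*1/17863 = -12096/17863 ≈ -0.67715)
u - P = -12096/17863 - 1*27924793 = -12096/17863 - 27924793 = -498820589455/17863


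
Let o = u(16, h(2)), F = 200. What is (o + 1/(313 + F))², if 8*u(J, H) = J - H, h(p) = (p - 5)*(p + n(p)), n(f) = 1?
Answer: 164685889/16842816 ≈ 9.7778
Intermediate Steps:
h(p) = (1 + p)*(-5 + p) (h(p) = (p - 5)*(p + 1) = (-5 + p)*(1 + p) = (1 + p)*(-5 + p))
u(J, H) = -H/8 + J/8 (u(J, H) = (J - H)/8 = -H/8 + J/8)
o = 25/8 (o = -(-5 + 2² - 4*2)/8 + (⅛)*16 = -(-5 + 4 - 8)/8 + 2 = -⅛*(-9) + 2 = 9/8 + 2 = 25/8 ≈ 3.1250)
(o + 1/(313 + F))² = (25/8 + 1/(313 + 200))² = (25/8 + 1/513)² = (12833/4104)² = 164685889/16842816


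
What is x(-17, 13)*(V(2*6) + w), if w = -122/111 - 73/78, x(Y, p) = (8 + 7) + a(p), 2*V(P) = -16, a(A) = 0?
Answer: -144805/962 ≈ -150.52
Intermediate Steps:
V(P) = -8 (V(P) = (½)*(-16) = -8)
x(Y, p) = 15 (x(Y, p) = (8 + 7) + 0 = 15 + 0 = 15)
w = -5873/2886 (w = -122*1/111 - 73*1/78 = -122/111 - 73/78 = -5873/2886 ≈ -2.0350)
x(-17, 13)*(V(2*6) + w) = 15*(-8 - 5873/2886) = 15*(-28961/2886) = -144805/962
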